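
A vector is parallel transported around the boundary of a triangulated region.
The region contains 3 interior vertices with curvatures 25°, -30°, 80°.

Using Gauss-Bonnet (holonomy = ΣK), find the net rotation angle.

Holonomy = total enclosed curvature = 25° + (-30°) + 80° = 75°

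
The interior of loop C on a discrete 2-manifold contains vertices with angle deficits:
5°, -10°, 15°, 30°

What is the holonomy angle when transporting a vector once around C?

Holonomy = total enclosed curvature = 5° + (-10°) + 15° + 30° = 40°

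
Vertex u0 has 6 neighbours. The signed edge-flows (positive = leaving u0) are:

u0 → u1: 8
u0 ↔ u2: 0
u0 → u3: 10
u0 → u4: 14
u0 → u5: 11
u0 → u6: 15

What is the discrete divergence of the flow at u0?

Divergence = sum of outgoing flows = 8 + 0 + 10 + 14 + 11 + 15 = 58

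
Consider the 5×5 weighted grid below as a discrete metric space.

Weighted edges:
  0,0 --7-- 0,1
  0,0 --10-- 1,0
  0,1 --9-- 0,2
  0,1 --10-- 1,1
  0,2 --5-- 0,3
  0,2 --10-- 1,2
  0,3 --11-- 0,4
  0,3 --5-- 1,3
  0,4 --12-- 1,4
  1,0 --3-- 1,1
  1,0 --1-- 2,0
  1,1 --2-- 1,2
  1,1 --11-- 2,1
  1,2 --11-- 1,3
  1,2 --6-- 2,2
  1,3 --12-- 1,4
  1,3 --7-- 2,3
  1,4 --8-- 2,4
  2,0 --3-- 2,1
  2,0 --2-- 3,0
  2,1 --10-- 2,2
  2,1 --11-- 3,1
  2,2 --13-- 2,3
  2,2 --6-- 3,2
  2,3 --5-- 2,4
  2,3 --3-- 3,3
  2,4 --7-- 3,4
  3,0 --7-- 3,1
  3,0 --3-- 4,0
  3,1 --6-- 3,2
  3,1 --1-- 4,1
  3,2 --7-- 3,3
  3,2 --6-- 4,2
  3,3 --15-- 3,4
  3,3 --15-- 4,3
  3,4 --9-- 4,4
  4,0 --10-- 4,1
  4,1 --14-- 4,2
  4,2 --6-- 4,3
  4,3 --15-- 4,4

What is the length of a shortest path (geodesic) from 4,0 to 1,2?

Shortest path: 4,0 → 3,0 → 2,0 → 1,0 → 1,1 → 1,2, total weight = 11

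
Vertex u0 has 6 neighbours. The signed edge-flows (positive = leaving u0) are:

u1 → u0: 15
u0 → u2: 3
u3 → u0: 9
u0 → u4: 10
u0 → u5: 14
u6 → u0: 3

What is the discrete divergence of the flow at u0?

Divergence = sum of outgoing flows = (-15) + 3 + (-9) + 10 + 14 + (-3) = 0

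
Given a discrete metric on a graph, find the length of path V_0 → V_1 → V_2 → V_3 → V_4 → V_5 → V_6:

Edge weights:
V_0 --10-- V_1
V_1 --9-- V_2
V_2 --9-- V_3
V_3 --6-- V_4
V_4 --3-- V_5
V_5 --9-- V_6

Arc length = 10 + 9 + 9 + 6 + 3 + 9 = 46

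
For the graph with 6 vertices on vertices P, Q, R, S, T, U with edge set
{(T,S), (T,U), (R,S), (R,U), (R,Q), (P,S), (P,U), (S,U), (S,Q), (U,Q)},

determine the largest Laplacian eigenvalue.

Degrees: deg(P) = 2, deg(Q) = 3, deg(R) = 3, deg(S) = 5, deg(T) = 2, deg(U) = 5.
L = D − A with rows/columns ordered (P, Q, R, S, T, U):
  [ 2,  0,  0, -1,  0, -1]
  [ 0,  3, -1, -1,  0, -1]
  [ 0, -1,  3, -1,  0, -1]
  [-1, -1, -1,  5, -1, -1]
  [ 0,  0,  0, -1,  2, -1]
  [-1, -1, -1, -1, -1,  5]
Characteristic polynomial: det(λI − L) = λ(λ − 2)²(λ − 4)(λ − 6)².
Roots: λ = 0; (λ − 2) = 0 ⇒ λ = 2 (multiplicity 2); (λ − 4) = 0 ⇒ λ = 4; (λ − 6) = 0 ⇒ λ = 6 (multiplicity 2).
(Check: the roots sum (with multiplicity) to 20, matching trace L = Σdeg = 2·10 = 20.)
Laplacian eigenvalues: [0.0, 2.0, 2.0, 4.0, 6.0, 6.0]. Largest eigenvalue (spectral radius) = 6.0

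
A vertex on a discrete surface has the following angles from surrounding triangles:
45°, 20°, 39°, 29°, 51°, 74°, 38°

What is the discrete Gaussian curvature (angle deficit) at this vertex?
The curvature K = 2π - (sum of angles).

Sum of angles = 296°. K = 360° - 296° = 64° = 16π/45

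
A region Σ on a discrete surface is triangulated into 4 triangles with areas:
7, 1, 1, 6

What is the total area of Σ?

7 + 1 + 1 + 6 = 15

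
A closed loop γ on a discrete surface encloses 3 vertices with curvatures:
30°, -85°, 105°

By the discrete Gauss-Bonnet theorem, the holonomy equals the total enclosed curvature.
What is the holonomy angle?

Holonomy = total enclosed curvature = 30° + (-85°) + 105° = 50°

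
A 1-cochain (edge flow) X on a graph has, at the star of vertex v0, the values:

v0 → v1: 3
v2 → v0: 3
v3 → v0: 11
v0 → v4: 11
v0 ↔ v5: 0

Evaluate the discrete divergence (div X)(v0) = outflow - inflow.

Divergence = sum of outgoing flows = 3 + (-3) + (-11) + 11 + 0 = 0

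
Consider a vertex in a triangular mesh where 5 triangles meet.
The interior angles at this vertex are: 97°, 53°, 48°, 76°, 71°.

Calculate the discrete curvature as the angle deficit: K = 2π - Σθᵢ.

Sum of angles = 345°. K = 360° - 345° = 15° = π/12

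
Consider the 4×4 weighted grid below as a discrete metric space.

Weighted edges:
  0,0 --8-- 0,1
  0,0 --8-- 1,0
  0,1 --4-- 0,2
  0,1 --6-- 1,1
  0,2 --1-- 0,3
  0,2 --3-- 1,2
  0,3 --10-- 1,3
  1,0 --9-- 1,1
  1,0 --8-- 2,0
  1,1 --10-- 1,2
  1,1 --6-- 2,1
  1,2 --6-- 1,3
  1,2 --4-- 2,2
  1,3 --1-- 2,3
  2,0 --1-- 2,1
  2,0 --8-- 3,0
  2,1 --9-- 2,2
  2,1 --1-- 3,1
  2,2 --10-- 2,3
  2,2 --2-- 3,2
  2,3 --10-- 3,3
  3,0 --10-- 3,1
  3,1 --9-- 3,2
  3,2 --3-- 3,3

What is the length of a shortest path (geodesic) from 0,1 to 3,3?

Shortest path: 0,1 → 0,2 → 1,2 → 2,2 → 3,2 → 3,3, total weight = 16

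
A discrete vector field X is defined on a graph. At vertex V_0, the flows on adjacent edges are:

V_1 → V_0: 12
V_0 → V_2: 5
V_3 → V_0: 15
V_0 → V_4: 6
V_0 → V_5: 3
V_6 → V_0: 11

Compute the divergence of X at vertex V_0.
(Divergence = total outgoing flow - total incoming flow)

Divergence = sum of outgoing flows = (-12) + 5 + (-15) + 6 + 3 + (-11) = -24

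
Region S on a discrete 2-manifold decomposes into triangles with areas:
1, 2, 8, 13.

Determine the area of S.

1 + 2 + 8 + 13 = 24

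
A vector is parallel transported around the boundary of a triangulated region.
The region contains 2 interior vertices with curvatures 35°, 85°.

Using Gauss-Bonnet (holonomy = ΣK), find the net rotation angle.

Holonomy = total enclosed curvature = 35° + 85° = 120°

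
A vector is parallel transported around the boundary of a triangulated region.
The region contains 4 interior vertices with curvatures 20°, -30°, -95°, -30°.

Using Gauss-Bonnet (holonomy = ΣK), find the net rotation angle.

Holonomy = total enclosed curvature = 20° + (-30°) + (-95°) + (-30°) = -135°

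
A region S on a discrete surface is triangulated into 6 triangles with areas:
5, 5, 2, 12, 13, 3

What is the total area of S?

5 + 5 + 2 + 12 + 13 + 3 = 40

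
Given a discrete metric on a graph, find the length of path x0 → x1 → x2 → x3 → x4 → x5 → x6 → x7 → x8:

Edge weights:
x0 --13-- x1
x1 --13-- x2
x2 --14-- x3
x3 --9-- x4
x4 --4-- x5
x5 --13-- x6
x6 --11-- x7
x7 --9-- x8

Arc length = 13 + 13 + 14 + 9 + 4 + 13 + 11 + 9 = 86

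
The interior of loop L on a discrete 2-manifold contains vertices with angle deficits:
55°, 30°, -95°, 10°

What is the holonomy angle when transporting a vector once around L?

Holonomy = total enclosed curvature = 55° + 30° + (-95°) + 10° = 0°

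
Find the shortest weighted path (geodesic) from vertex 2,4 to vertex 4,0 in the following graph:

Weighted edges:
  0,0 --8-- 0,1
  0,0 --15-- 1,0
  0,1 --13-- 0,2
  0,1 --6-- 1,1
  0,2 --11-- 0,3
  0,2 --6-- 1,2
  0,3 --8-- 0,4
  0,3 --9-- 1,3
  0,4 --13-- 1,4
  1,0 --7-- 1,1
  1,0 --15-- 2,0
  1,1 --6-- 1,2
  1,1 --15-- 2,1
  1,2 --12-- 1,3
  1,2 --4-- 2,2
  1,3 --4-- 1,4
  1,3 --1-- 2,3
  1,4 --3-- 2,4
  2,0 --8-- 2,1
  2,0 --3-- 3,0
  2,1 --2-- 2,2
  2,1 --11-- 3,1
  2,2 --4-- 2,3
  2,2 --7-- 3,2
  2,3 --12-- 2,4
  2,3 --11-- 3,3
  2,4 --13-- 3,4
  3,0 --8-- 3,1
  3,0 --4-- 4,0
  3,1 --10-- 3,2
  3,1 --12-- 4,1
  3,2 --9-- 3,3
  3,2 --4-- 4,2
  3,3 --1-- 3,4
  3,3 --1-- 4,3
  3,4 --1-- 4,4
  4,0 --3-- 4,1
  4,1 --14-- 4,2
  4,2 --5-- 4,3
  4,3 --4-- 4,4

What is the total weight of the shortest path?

Shortest path: 2,4 → 1,4 → 1,3 → 2,3 → 2,2 → 2,1 → 2,0 → 3,0 → 4,0, total weight = 29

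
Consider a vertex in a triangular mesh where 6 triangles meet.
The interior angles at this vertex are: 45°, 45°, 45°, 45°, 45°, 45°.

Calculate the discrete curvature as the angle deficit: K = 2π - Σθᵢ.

Sum of angles = 270°. K = 360° - 270° = 90°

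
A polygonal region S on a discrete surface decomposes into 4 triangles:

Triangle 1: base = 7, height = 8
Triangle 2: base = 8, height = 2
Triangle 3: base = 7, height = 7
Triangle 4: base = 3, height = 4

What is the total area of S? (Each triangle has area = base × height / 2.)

(1/2)×7×8 + (1/2)×8×2 + (1/2)×7×7 + (1/2)×3×4 = 66.5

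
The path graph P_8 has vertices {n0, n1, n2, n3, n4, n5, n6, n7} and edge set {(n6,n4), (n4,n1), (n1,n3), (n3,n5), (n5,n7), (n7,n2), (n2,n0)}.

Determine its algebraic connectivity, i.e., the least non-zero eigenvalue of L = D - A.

The path graph P_n has Laplacian eigenvalues λ_k = 2 − 2cos(kπ/n), k = 0, 1, …, n−1. Here n = 8:
k=0: 2 − 2cos(0) = 0.0; k=1: 2 − 2cos(π/8) = 0.1522; k=2: 2 − 2cos(π/4) = 0.5858; k=3: 2 − 2cos(3π/8) = 1.2346; k=4: 2 − 2cos(π/2) = 2.0; k=5: 2 − 2cos(5π/8) = 2.7654; k=6: 2 − 2cos(3π/4) = 3.4142; k=7: 2 − 2cos(7π/8) = 3.8478.
Laplacian eigenvalues: [0.0, 0.1522, 0.5858, 1.2346, 2.0, 2.7654, 3.4142, 3.8478]. Algebraic connectivity (smallest non-zero eigenvalue) = 0.1522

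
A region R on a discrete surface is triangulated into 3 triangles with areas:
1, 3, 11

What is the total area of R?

1 + 3 + 11 = 15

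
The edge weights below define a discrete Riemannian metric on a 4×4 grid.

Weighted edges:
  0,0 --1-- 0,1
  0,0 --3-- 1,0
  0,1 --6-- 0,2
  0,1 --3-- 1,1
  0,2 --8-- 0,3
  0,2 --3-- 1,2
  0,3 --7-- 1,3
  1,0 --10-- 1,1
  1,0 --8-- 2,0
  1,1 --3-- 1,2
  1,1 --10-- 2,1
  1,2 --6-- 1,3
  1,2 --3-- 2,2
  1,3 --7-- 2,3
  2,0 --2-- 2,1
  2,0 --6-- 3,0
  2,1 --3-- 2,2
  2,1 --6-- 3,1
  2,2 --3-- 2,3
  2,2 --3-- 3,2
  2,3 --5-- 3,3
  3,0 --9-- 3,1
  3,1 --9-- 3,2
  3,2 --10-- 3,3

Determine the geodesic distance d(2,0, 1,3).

Shortest path: 2,0 → 2,1 → 2,2 → 1,2 → 1,3, total weight = 14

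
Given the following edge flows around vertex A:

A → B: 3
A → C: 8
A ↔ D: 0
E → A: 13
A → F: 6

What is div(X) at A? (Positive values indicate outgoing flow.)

Divergence = sum of outgoing flows = 3 + 8 + 0 + (-13) + 6 = 4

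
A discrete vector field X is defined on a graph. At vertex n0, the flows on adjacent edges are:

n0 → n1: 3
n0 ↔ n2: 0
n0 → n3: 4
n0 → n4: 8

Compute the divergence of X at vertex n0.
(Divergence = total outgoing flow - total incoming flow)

Divergence = sum of outgoing flows = 3 + 0 + 4 + 8 = 15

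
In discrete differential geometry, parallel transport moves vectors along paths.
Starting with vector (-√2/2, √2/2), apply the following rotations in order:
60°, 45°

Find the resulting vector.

Total rotation: 60° + 45° = 105°. Final vector: (-0.5000, -0.8660)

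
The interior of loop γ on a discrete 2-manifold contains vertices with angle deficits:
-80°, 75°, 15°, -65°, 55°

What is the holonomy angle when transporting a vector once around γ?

Holonomy = total enclosed curvature = (-80°) + 75° + 15° + (-65°) + 55° = 0°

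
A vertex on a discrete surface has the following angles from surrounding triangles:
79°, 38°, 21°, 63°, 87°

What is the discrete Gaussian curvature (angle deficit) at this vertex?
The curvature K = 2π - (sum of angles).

Sum of angles = 288°. K = 360° - 288° = 72° = 2π/5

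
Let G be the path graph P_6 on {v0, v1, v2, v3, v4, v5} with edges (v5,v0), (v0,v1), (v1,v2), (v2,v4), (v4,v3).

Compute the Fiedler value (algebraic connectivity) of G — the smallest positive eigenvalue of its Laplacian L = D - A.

The path graph P_n has Laplacian eigenvalues λ_k = 2 − 2cos(kπ/n), k = 0, 1, …, n−1. Here n = 6:
k=0: 2 − 2cos(0) = 0.0; k=1: 2 − 2cos(π/6) = 0.2679; k=2: 2 − 2cos(π/3) = 1.0; k=3: 2 − 2cos(π/2) = 2.0; k=4: 2 − 2cos(2π/3) = 3.0; k=5: 2 − 2cos(5π/6) = 3.7321.
Laplacian eigenvalues: [0.0, 0.2679, 1.0, 2.0, 3.0, 3.7321]. Algebraic connectivity (smallest non-zero eigenvalue) = 0.2679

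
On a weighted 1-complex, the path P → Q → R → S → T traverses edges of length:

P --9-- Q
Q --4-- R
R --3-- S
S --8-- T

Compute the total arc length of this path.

Arc length = 9 + 4 + 3 + 8 = 24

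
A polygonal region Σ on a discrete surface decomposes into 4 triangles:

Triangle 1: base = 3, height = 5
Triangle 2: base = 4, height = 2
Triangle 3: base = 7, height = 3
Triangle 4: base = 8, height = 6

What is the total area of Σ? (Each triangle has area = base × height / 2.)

(1/2)×3×5 + (1/2)×4×2 + (1/2)×7×3 + (1/2)×8×6 = 46.0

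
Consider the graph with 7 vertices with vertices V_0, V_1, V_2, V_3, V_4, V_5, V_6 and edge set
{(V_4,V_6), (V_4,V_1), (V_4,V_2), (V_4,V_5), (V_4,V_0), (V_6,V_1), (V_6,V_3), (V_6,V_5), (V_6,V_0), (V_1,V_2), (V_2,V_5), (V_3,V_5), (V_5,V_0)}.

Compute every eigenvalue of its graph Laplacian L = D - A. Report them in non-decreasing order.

Degrees: deg(V_0) = 3, deg(V_1) = 3, deg(V_2) = 3, deg(V_3) = 2, deg(V_4) = 5, deg(V_5) = 5, deg(V_6) = 5.
L = D − A with rows/columns ordered (V_0, V_1, V_2, V_3, V_4, V_5, V_6):
  [ 3,  0,  0,  0, -1, -1, -1]
  [ 0,  3, -1,  0, -1,  0, -1]
  [ 0, -1,  3,  0, -1, -1,  0]
  [ 0,  0,  0,  2,  0, -1, -1]
  [-1, -1, -1,  0,  5, -1, -1]
  [-1,  0, -1, -1, -1,  5, -1]
  [-1, -1,  0, -1, -1, -1,  5]
Characteristic polynomial: det(λI − L) = λ(λ² − 8λ + 11)(λ² − 8λ + 14)(λ² − 10λ + 23).
Roots: λ = 0; (λ² − 8λ + 11) = 0 ⇒ λ = 4 ± √5 ≈ 1.7639, 6.2361; (λ² − 8λ + 14) = 0 ⇒ λ = 4 ± √2 ≈ 2.5858, 5.4142; (λ² − 10λ + 23) = 0 ⇒ λ = 5 ± √2 ≈ 3.5858, 6.4142.
(Check: the roots sum (with multiplicity) to 26, matching trace L = Σdeg = 2·13 = 26.)
Laplacian eigenvalues (increasing order): [0.0, 1.7639, 2.5858, 3.5858, 5.4142, 6.2361, 6.4142]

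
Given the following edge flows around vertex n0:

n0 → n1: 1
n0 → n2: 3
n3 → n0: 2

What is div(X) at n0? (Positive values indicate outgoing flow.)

Divergence = sum of outgoing flows = 1 + 3 + (-2) = 2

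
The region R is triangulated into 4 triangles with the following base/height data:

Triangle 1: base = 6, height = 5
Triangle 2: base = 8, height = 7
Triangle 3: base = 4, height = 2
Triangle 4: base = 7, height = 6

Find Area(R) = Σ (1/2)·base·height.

(1/2)×6×5 + (1/2)×8×7 + (1/2)×4×2 + (1/2)×7×6 = 68.0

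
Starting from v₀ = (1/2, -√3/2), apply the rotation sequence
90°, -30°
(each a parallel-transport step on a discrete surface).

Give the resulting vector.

Total rotation: 90° + (-30°) = 60°. Final vector: (1, 0)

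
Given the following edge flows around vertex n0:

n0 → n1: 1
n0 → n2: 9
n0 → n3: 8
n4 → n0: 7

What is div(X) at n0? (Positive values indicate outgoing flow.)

Divergence = sum of outgoing flows = 1 + 9 + 8 + (-7) = 11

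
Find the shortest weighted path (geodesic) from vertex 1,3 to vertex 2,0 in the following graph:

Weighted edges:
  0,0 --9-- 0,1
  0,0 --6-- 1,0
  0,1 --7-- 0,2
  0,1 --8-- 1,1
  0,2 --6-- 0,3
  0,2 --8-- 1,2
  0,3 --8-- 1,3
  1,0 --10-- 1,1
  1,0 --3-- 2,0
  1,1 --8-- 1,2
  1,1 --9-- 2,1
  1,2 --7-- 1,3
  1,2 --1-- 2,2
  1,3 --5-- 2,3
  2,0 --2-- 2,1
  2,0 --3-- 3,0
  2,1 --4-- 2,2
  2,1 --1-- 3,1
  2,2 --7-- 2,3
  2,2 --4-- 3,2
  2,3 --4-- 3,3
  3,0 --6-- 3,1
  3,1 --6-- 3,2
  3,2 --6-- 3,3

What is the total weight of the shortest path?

Shortest path: 1,3 → 1,2 → 2,2 → 2,1 → 2,0, total weight = 14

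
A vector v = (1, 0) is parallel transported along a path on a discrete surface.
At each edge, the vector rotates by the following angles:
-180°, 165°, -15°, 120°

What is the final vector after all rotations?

Total rotation: (-180°) + 165° + (-15°) + 120° = 90°. Final vector: (0, 1)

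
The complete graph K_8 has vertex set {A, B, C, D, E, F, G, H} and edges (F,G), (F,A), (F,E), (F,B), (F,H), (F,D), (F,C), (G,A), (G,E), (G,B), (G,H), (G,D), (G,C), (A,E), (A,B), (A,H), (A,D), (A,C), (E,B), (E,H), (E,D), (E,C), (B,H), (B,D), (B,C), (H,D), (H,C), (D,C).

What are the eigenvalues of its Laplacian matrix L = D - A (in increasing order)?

For the complete graph K_n, L = nI − J (J = all-ones matrix). J has eigenvalues n (once, eigenvector 𝟙) and 0 (multiplicity n−1), so L has eigenvalues 0 (once) and n (multiplicity n−1). Here n = 8: eigenvalue 0 once and 8 with multiplicity 7.
Laplacian eigenvalues (increasing order): [0.0, 8.0, 8.0, 8.0, 8.0, 8.0, 8.0, 8.0]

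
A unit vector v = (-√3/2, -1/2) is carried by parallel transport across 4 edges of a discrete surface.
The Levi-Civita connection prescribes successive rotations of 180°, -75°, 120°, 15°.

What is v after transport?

Total rotation: 180° + (-75°) + 120° + 15° = 240° ≡ -120° (mod 360°). Final vector: (0, 1)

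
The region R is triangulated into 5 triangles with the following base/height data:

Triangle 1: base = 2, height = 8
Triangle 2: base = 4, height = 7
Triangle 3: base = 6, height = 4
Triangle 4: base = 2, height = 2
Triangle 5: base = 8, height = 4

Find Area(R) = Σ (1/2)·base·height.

(1/2)×2×8 + (1/2)×4×7 + (1/2)×6×4 + (1/2)×2×2 + (1/2)×8×4 = 52.0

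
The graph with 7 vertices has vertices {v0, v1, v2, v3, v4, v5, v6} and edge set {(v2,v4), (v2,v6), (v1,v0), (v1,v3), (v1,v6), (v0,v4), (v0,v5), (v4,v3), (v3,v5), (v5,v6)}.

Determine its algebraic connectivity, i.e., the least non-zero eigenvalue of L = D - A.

Degrees: deg(v0) = 3, deg(v1) = 3, deg(v2) = 2, deg(v3) = 3, deg(v4) = 3, deg(v5) = 3, deg(v6) = 3.
L = D − A with rows/columns ordered (v0, v1, v2, v3, v4, v5, v6):
  [ 3, -1,  0,  0, -1, -1,  0]
  [-1,  3,  0, -1,  0,  0, -1]
  [ 0,  0,  2,  0, -1,  0, -1]
  [ 0, -1,  0,  3, -1, -1,  0]
  [-1,  0, -1, -1,  3,  0,  0]
  [-1,  0,  0, -1,  0,  3, -1]
  [ 0, -1, -1,  0,  0, -1,  3]
Characteristic polynomial: det(λI − L) = λ(λ² − 6λ + 7)(λ² − 8λ + 13)(λ − 3)².
Roots: λ = 0; (λ² − 6λ + 7) = 0 ⇒ λ = 3 ± √2 ≈ 1.5858, 4.4142; (λ² − 8λ + 13) = 0 ⇒ λ = 4 ± √3 ≈ 2.2679, 5.7321; (λ − 3) = 0 ⇒ λ = 3 (multiplicity 2).
(Check: the roots sum (with multiplicity) to 20, matching trace L = Σdeg = 2·10 = 20.)
Laplacian eigenvalues: [0.0, 1.5858, 2.2679, 3.0, 3.0, 4.4142, 5.7321]. Algebraic connectivity (smallest non-zero eigenvalue) = 1.5858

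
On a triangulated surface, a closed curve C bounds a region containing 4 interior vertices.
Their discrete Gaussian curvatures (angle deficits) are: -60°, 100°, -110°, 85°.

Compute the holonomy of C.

Holonomy = total enclosed curvature = (-60°) + 100° + (-110°) + 85° = 15°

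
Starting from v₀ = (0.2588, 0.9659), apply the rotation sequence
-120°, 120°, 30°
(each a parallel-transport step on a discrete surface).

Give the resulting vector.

Total rotation: (-120°) + 120° + 30° = 30°. Final vector: (-0.2588, 0.9659)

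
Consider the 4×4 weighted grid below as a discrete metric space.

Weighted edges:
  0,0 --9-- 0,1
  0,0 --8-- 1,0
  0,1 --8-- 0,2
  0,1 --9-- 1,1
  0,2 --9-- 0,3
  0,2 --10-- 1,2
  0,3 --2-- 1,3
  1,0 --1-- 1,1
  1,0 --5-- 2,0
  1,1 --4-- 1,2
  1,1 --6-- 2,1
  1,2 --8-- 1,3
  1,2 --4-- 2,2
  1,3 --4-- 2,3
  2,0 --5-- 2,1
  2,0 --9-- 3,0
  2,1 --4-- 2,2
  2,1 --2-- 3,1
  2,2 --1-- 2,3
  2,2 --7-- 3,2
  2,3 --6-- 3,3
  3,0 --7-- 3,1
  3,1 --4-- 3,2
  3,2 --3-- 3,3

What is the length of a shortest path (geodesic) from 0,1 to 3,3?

Shortest path: 0,1 → 1,1 → 1,2 → 2,2 → 2,3 → 3,3, total weight = 24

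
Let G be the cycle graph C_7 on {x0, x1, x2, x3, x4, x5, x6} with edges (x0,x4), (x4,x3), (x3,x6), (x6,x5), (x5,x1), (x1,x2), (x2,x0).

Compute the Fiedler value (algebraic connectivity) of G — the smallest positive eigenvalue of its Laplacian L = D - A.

The cycle graph C_n has Laplacian eigenvalues λ_k = 2 − 2cos(2πk/n), k = 0, 1, …, n−1. Here n = 7:
k=0: 2 − 2cos(0) = 0.0; k=1: 2 − 2cos(2π/7) = 0.753; k=2: 2 − 2cos(4π/7) = 2.445; k=3: 2 − 2cos(6π/7) = 3.8019; k=4: 2 − 2cos(8π/7) = 3.8019; k=5: 2 − 2cos(10π/7) = 2.445; k=6: 2 − 2cos(12π/7) = 0.753.
Laplacian eigenvalues: [0.0, 0.753, 0.753, 2.445, 2.445, 3.8019, 3.8019]. Algebraic connectivity (smallest non-zero eigenvalue) = 0.753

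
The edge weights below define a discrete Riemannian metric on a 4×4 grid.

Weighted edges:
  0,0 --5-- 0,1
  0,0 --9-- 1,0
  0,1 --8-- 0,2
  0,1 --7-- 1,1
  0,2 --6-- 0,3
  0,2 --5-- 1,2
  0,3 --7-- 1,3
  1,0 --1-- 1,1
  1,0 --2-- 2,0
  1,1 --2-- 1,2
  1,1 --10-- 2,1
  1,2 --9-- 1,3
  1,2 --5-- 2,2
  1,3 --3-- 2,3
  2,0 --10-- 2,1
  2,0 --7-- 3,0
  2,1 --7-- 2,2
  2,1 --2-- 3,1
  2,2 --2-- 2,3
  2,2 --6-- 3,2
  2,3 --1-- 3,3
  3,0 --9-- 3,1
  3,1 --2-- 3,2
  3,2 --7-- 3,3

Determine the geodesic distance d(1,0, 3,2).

Shortest path: 1,0 → 1,1 → 1,2 → 2,2 → 3,2, total weight = 14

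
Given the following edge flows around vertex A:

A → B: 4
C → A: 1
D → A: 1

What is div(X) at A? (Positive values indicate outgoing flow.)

Divergence = sum of outgoing flows = 4 + (-1) + (-1) = 2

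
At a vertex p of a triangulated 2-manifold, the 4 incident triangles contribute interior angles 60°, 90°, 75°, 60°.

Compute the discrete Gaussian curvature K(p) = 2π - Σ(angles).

Sum of angles = 285°. K = 360° - 285° = 75° = 5π/12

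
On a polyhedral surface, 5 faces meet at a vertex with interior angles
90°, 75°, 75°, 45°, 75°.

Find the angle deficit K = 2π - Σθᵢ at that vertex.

Sum of angles = 360°. K = 360° - 360° = 0° = 0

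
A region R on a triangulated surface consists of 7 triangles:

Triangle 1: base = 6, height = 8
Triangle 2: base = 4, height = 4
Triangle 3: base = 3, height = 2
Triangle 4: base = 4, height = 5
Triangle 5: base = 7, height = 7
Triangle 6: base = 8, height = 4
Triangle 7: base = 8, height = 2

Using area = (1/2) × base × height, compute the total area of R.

(1/2)×6×8 + (1/2)×4×4 + (1/2)×3×2 + (1/2)×4×5 + (1/2)×7×7 + (1/2)×8×4 + (1/2)×8×2 = 93.5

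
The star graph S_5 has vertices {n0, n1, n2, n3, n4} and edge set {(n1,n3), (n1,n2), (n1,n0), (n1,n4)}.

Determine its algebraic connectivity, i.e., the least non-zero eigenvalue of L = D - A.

The star S_5 is the complete bipartite graph K_{1,4} (one hub of degree 4, 4 leaves of degree 1). The Laplacian spectrum of K_{p,q} is 0, p (multiplicity q−1), q (multiplicity p−1), p+q. With p = 1, q = 4: 0 once, 1 with multiplicity 3, and 5 once. (Check: trace L = sum of degrees = 8 = 3·1 + 5.)
Laplacian eigenvalues: [0.0, 1.0, 1.0, 1.0, 5.0]. Algebraic connectivity (smallest non-zero eigenvalue) = 1.0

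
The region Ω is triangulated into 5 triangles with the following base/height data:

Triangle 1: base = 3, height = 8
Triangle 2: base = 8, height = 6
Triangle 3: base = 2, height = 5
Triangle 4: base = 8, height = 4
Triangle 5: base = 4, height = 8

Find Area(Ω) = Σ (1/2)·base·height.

(1/2)×3×8 + (1/2)×8×6 + (1/2)×2×5 + (1/2)×8×4 + (1/2)×4×8 = 73.0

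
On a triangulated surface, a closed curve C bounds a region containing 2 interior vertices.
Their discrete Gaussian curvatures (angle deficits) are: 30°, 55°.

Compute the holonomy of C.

Holonomy = total enclosed curvature = 30° + 55° = 85°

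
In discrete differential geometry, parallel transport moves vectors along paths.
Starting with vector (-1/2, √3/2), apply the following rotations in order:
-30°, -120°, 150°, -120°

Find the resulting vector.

Total rotation: (-30°) + (-120°) + 150° + (-120°) = -120°. Final vector: (1, 0)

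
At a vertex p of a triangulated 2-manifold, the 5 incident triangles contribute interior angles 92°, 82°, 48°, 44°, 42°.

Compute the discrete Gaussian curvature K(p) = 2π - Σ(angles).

Sum of angles = 308°. K = 360° - 308° = 52° = 13π/45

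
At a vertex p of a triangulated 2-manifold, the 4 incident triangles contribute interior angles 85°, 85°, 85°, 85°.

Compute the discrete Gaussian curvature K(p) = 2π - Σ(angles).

Sum of angles = 340°. K = 360° - 340° = 20° = π/9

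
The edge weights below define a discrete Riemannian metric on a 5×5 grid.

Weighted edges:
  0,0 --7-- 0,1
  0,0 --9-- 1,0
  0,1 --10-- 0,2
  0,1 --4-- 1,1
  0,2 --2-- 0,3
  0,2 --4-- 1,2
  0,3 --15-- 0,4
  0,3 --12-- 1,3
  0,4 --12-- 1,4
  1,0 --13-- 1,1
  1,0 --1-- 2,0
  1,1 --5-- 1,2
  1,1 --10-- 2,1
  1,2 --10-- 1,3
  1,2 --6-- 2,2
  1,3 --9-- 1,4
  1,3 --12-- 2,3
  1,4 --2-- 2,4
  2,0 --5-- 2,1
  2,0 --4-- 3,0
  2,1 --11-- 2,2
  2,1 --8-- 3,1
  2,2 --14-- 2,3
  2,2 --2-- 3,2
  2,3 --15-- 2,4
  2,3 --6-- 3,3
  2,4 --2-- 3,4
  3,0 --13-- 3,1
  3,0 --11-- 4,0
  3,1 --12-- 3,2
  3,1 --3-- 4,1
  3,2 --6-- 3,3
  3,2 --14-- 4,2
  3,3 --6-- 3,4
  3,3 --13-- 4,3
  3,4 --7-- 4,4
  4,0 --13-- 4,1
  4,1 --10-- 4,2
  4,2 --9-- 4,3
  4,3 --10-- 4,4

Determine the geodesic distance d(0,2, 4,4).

Shortest path: 0,2 → 1,2 → 2,2 → 3,2 → 3,3 → 3,4 → 4,4, total weight = 31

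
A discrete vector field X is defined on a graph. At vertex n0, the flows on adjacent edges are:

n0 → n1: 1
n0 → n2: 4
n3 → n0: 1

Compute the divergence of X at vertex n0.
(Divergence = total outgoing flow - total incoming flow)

Divergence = sum of outgoing flows = 1 + 4 + (-1) = 4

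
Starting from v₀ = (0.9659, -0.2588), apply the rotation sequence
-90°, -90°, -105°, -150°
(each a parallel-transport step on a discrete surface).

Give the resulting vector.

Total rotation: (-90°) + (-90°) + (-105°) + (-150°) = -435° ≡ -75° (mod 360°). Final vector: (0, -1)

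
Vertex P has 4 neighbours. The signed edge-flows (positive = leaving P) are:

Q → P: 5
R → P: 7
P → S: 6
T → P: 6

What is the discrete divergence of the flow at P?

Divergence = sum of outgoing flows = (-5) + (-7) + 6 + (-6) = -12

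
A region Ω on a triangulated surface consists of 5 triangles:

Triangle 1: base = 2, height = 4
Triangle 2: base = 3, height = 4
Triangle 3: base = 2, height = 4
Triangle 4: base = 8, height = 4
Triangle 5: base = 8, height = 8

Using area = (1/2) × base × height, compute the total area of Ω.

(1/2)×2×4 + (1/2)×3×4 + (1/2)×2×4 + (1/2)×8×4 + (1/2)×8×8 = 62.0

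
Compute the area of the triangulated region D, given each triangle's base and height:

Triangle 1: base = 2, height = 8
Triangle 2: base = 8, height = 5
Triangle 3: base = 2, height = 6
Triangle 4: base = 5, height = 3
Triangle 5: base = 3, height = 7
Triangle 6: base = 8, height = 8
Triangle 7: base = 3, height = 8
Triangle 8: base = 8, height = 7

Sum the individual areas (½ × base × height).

(1/2)×2×8 + (1/2)×8×5 + (1/2)×2×6 + (1/2)×5×3 + (1/2)×3×7 + (1/2)×8×8 + (1/2)×3×8 + (1/2)×8×7 = 124.0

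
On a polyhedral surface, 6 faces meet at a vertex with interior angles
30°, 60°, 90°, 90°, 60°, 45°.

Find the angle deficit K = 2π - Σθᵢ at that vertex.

Sum of angles = 375°. K = 360° - 375° = -15° = -π/12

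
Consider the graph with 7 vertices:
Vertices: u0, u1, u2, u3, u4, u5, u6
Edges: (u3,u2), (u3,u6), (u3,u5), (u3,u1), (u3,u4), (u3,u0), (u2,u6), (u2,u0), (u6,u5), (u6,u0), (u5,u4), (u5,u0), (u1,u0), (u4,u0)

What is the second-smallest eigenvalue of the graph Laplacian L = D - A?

Degrees: deg(u0) = 6, deg(u1) = 2, deg(u2) = 3, deg(u3) = 6, deg(u4) = 3, deg(u5) = 4, deg(u6) = 4.
L = D − A with rows/columns ordered (u0, u1, u2, u3, u4, u5, u6):
  [ 6, -1, -1, -1, -1, -1, -1]
  [-1,  2,  0, -1,  0,  0,  0]
  [-1,  0,  3, -1,  0,  0, -1]
  [-1, -1, -1,  6, -1, -1, -1]
  [-1,  0,  0, -1,  3, -1,  0]
  [-1,  0,  0, -1, -1,  4, -1]
  [-1,  0, -1, -1,  0, -1,  4]
Characteristic polynomial: det(λI − L) = λ(λ − 2)(λ² − 8λ + 14)(λ − 4)(λ − 7)².
Roots: λ = 0; (λ − 2) = 0 ⇒ λ = 2; (λ² − 8λ + 14) = 0 ⇒ λ = 4 ± √2 ≈ 2.5858, 5.4142; (λ − 4) = 0 ⇒ λ = 4; (λ − 7) = 0 ⇒ λ = 7 (multiplicity 2).
(Check: the roots sum (with multiplicity) to 28, matching trace L = Σdeg = 2·14 = 28.)
Laplacian eigenvalues: [0.0, 2.0, 2.5858, 4.0, 5.4142, 7.0, 7.0]. Algebraic connectivity (smallest non-zero eigenvalue) = 2.0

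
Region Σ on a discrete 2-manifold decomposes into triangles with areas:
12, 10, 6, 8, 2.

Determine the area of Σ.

12 + 10 + 6 + 8 + 2 = 38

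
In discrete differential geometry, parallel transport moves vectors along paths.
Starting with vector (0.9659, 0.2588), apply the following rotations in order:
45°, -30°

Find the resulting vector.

Total rotation: 45° + (-30°) = 15°. Final vector: (0.8660, 0.5000)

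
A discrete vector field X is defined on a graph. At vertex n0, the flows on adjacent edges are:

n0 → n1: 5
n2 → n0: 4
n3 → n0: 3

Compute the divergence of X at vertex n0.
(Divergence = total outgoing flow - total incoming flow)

Divergence = sum of outgoing flows = 5 + (-4) + (-3) = -2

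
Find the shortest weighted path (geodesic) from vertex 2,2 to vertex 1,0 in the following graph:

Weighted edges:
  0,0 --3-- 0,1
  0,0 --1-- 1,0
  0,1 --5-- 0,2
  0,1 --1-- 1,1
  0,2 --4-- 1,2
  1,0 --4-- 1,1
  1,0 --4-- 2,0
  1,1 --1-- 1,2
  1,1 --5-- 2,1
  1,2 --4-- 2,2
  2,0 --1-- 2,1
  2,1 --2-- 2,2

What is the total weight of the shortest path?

Shortest path: 2,2 → 2,1 → 2,0 → 1,0, total weight = 7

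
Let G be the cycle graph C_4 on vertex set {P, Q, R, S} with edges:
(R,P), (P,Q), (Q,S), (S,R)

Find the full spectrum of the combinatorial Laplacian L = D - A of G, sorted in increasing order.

The cycle graph C_n has Laplacian eigenvalues λ_k = 2 − 2cos(2πk/n), k = 0, 1, …, n−1. Here n = 4:
k=0: 2 − 2cos(0) = 0.0; k=1: 2 − 2cos(π/2) = 2.0; k=2: 2 − 2cos(π) = 4.0; k=3: 2 − 2cos(3π/2) = 2.0.
Laplacian eigenvalues (increasing order): [0.0, 2.0, 2.0, 4.0]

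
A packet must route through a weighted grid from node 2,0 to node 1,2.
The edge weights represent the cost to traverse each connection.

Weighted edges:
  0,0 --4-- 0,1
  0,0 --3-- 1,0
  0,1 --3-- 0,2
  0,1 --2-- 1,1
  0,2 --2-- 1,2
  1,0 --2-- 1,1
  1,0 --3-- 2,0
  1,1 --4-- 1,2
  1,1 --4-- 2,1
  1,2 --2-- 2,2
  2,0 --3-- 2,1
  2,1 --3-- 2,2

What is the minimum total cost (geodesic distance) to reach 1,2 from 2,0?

Shortest path: 2,0 → 2,1 → 2,2 → 1,2, total weight = 8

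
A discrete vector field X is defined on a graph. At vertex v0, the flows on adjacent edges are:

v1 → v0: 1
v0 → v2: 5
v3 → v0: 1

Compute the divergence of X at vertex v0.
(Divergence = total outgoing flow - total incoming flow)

Divergence = sum of outgoing flows = (-1) + 5 + (-1) = 3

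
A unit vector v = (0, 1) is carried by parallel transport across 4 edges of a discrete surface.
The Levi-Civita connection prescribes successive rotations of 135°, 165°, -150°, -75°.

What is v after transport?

Total rotation: 135° + 165° + (-150°) + (-75°) = 75°. Final vector: (-0.9659, 0.2588)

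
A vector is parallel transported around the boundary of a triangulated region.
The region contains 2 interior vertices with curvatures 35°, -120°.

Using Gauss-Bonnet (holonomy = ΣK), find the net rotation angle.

Holonomy = total enclosed curvature = 35° + (-120°) = -85°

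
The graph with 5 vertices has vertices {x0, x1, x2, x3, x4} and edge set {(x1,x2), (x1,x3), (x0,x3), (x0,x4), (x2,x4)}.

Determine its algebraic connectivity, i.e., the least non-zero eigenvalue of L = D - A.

Degrees: deg(x0) = 2, deg(x1) = 2, deg(x2) = 2, deg(x3) = 2, deg(x4) = 2.
L = D − A with rows/columns ordered (x0, x1, x2, x3, x4):
  [ 2,  0,  0, -1, -1]
  [ 0,  2, -1, -1,  0]
  [ 0, -1,  2,  0, -1]
  [-1, -1,  0,  2,  0]
  [-1,  0, -1,  0,  2]
Characteristic polynomial: det(λI − L) = λ(λ² − 5λ + 5)².
Roots: λ = 0; (λ² − 5λ + 5) = 0 ⇒ λ = (5 ± √5)/2 ≈ 1.382, 3.618 (multiplicity 2).
(Check: the roots sum (with multiplicity) to 10, matching trace L = Σdeg = 2·5 = 10.)
Laplacian eigenvalues: [0.0, 1.382, 1.382, 3.618, 3.618]. Algebraic connectivity (smallest non-zero eigenvalue) = 1.382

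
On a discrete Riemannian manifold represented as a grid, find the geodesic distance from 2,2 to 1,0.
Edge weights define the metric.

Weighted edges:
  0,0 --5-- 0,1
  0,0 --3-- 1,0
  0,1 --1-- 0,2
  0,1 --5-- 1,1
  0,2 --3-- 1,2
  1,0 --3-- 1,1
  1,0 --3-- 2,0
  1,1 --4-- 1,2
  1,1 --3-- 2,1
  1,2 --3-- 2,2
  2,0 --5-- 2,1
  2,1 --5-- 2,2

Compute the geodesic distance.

Shortest path: 2,2 → 1,2 → 1,1 → 1,0, total weight = 10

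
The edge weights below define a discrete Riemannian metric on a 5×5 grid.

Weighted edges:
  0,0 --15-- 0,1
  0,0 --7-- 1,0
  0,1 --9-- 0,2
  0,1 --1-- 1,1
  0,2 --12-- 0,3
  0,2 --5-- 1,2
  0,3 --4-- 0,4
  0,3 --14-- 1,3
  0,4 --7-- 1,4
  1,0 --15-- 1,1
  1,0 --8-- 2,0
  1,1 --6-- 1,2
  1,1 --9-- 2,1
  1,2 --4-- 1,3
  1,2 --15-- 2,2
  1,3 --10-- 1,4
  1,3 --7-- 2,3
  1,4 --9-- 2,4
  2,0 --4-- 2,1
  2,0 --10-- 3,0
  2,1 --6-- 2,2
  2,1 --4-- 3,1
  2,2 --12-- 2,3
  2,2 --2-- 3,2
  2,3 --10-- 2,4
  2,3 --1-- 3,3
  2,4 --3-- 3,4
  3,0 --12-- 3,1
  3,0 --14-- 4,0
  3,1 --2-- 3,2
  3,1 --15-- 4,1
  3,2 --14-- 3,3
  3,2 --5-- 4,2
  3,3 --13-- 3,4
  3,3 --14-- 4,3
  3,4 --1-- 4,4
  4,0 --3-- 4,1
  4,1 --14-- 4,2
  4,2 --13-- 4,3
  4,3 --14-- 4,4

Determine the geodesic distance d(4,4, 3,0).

Shortest path: 4,4 → 3,4 → 3,3 → 3,2 → 3,1 → 3,0, total weight = 42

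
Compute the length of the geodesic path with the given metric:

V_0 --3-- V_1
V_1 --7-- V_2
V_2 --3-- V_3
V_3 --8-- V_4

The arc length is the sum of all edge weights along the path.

Arc length = 3 + 7 + 3 + 8 = 21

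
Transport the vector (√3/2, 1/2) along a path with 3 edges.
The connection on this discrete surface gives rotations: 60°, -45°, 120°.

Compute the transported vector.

Total rotation: 60° + (-45°) + 120° = 135°. Final vector: (-0.9659, 0.2588)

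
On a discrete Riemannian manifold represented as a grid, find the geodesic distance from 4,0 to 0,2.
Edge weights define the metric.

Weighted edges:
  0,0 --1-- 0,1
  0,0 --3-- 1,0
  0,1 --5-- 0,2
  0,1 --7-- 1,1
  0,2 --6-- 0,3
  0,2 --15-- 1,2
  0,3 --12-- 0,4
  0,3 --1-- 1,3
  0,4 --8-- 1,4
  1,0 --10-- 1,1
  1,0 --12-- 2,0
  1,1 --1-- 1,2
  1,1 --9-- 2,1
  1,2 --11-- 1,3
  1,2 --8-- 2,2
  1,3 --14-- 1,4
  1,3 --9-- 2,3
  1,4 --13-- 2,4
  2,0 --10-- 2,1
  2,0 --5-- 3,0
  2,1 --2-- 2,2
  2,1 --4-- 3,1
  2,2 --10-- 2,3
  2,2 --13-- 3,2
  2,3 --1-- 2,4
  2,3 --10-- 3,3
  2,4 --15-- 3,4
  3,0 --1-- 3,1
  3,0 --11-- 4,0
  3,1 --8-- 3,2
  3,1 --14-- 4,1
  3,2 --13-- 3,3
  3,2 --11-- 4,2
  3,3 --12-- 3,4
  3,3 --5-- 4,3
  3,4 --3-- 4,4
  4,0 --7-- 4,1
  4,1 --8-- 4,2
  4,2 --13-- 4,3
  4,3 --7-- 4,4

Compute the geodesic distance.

Shortest path: 4,0 → 3,0 → 3,1 → 2,1 → 1,1 → 0,1 → 0,2, total weight = 37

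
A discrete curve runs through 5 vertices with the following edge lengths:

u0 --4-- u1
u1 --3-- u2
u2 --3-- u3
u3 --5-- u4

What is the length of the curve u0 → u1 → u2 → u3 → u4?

Arc length = 4 + 3 + 3 + 5 = 15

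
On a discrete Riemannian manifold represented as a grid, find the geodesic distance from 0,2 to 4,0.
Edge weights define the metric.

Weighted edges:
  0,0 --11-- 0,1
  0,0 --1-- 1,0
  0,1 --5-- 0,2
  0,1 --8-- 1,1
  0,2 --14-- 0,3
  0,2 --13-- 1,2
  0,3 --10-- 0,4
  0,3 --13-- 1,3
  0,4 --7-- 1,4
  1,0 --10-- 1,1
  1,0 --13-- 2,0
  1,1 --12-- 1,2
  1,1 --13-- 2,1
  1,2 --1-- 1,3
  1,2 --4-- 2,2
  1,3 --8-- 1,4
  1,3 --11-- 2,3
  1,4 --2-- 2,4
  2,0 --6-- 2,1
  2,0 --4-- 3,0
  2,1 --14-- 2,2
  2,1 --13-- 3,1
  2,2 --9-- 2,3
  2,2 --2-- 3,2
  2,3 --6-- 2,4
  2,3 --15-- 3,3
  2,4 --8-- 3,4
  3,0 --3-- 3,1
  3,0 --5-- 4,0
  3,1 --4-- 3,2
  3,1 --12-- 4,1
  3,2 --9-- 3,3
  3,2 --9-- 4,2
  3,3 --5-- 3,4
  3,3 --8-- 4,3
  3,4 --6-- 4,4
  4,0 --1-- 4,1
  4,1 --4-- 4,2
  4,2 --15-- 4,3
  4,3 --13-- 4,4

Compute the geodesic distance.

Shortest path: 0,2 → 1,2 → 2,2 → 3,2 → 3,1 → 3,0 → 4,0, total weight = 31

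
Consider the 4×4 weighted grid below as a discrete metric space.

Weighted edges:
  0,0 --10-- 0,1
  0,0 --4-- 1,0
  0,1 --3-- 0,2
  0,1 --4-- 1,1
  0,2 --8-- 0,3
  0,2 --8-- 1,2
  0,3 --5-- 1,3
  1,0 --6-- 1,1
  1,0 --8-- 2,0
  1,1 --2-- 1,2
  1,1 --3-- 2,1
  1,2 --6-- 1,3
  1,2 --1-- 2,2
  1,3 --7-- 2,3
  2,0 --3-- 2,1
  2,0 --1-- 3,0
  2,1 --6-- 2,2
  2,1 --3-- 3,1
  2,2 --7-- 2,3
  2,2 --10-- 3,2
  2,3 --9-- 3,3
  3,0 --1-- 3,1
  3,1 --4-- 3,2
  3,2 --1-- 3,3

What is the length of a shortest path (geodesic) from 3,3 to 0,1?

Shortest path: 3,3 → 3,2 → 3,1 → 2,1 → 1,1 → 0,1, total weight = 15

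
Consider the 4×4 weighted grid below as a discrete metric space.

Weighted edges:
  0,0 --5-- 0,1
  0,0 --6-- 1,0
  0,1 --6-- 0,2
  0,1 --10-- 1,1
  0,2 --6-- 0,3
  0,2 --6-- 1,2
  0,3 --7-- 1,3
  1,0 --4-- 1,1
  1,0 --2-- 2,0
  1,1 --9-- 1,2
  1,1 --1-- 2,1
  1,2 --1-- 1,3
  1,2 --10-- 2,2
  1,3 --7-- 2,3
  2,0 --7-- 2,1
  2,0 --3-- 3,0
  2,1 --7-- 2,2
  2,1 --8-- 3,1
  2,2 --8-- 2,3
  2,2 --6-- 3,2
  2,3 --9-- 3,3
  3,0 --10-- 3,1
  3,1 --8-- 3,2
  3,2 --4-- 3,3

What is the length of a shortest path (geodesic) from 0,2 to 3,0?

Shortest path: 0,2 → 0,1 → 0,0 → 1,0 → 2,0 → 3,0, total weight = 22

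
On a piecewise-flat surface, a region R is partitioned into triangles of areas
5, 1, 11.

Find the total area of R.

5 + 1 + 11 = 17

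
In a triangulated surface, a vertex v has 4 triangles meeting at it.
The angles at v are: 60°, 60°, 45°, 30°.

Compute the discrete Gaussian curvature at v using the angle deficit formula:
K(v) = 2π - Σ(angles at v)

Sum of angles = 195°. K = 360° - 195° = 165° = 11π/12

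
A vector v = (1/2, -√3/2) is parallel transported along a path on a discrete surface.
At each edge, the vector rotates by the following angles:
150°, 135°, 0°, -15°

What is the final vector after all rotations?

Total rotation: 150° + 135° + 0° + (-15°) = 270° ≡ -90° (mod 360°). Final vector: (-0.8660, -0.5000)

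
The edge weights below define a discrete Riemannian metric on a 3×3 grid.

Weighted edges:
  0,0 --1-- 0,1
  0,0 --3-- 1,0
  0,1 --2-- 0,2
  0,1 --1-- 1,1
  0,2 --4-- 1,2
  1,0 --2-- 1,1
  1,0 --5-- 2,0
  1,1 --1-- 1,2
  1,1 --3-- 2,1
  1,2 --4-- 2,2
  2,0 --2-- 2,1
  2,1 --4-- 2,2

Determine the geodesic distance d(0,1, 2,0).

Shortest path: 0,1 → 1,1 → 2,1 → 2,0, total weight = 6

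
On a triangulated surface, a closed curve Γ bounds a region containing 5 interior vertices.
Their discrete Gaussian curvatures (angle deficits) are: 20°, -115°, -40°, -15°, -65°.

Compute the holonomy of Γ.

Holonomy = total enclosed curvature = 20° + (-115°) + (-40°) + (-15°) + (-65°) = -215°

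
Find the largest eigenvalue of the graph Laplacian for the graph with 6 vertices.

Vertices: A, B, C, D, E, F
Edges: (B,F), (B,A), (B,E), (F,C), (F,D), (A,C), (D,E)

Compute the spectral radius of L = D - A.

Degrees: deg(A) = 2, deg(B) = 3, deg(C) = 2, deg(D) = 2, deg(E) = 2, deg(F) = 3.
L = D − A with rows/columns ordered (A, B, C, D, E, F):
  [ 2, -1, -1,  0,  0,  0]
  [-1,  3,  0,  0, -1, -1]
  [-1,  0,  2,  0,  0, -1]
  [ 0,  0,  0,  2, -1, -1]
  [ 0, -1,  0, -1,  2,  0]
  [ 0, -1, -1, -1,  0,  3]
Characteristic polynomial: det(λI − L) = λ(λ − 1)(λ − 2)(λ − 3)²(λ − 5).
Roots: λ = 0; (λ − 1) = 0 ⇒ λ = 1; (λ − 2) = 0 ⇒ λ = 2; (λ − 3) = 0 ⇒ λ = 3 (multiplicity 2); (λ − 5) = 0 ⇒ λ = 5.
(Check: the roots sum (with multiplicity) to 14, matching trace L = Σdeg = 2·7 = 14.)
Laplacian eigenvalues: [0.0, 1.0, 2.0, 3.0, 3.0, 5.0]. Largest eigenvalue (spectral radius) = 5.0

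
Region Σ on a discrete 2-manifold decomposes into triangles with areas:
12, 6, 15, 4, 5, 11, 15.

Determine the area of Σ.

12 + 6 + 15 + 4 + 5 + 11 + 15 = 68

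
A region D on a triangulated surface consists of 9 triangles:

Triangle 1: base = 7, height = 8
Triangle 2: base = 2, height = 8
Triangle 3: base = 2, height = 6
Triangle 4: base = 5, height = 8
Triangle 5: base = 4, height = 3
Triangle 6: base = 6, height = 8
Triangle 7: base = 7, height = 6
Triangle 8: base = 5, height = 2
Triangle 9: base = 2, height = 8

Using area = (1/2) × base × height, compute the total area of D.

(1/2)×7×8 + (1/2)×2×8 + (1/2)×2×6 + (1/2)×5×8 + (1/2)×4×3 + (1/2)×6×8 + (1/2)×7×6 + (1/2)×5×2 + (1/2)×2×8 = 126.0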